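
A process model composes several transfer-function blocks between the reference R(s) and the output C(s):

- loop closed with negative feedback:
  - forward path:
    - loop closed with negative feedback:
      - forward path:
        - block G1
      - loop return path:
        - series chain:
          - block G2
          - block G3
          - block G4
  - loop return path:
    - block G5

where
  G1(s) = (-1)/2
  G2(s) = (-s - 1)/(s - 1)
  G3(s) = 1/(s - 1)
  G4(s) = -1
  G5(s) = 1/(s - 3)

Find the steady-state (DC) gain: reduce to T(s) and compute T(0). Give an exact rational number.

(1) series reduction of G2, G3, G4 -> (s + 1)/(s^2 - 2*s + 1)
(2) feedback reduction of G1, (G2*G3*G4) -> (-s^2 + 2*s - 1)/(2*s^2 - 5*s + 1)
(3) collapse the loop ([G1/(1+G1*(G2*G3*G4))] forward, G5 return) -> (-s^3 + 5*s^2 - 7*s + 3)/(2*s^3 - 12*s^2 + 18*s - 4)
That last expression is T(s); at s = 0 only the constant terms survive, so T(0) = 3/(-4) = -3/4.

Therefore the answer is -3/4.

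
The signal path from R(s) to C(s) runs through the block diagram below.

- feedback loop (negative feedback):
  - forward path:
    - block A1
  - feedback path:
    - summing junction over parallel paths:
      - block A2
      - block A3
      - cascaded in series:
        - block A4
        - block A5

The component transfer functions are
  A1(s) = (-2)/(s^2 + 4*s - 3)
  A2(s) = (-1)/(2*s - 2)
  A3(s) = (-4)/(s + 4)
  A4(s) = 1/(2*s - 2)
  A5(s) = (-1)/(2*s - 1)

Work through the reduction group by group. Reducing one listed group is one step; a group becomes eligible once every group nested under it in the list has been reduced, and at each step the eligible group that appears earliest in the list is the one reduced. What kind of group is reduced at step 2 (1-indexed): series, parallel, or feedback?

Answer: parallel

Working:
Step 1 - cascade A4, A5
Step 2 - sum the parallel branches A2, A3, (A4*A5)
Step 3 - close the feedback loop around A1, (A2+A3+(A4*A5))
The group at step 2 is a parallel group.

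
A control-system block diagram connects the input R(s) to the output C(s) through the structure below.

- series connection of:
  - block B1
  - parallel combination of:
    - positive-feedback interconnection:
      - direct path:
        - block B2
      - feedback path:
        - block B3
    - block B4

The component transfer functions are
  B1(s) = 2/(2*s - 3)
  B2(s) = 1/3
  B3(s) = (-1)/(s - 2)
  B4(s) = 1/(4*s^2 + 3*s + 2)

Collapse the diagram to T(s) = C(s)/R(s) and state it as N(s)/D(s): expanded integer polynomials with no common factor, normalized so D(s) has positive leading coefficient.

Reducing step by step:

Step 1. collapse the loop (B2 forward, B3 return) -> (s - 2)/(3*s - 5)
Step 2. parallel reduction of [B2/(1-B2*B3)], B4 -> (4*s^3 - 5*s^2 - s - 9)/(12*s^3 - 11*s^2 - 9*s - 10)
Step 3. multiply B1, ([B2/(1-B2*B3)]+B4) (series): this yields T(s), and no further normalization is needed

Answer: (8*s^3 - 10*s^2 - 2*s - 18)/(24*s^4 - 58*s^3 + 15*s^2 + 7*s + 30)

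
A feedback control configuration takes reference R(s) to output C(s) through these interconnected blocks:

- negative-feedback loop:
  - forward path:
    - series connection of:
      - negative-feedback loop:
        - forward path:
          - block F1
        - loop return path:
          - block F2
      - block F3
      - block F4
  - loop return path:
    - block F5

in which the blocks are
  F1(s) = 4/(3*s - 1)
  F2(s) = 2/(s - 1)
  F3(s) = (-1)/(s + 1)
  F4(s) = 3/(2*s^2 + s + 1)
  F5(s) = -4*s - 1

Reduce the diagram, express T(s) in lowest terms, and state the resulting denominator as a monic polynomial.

(1) reduce the feedback loop with forward F1 and return F2, giving (4*s - 4)/(3*s^2 - 4*s + 9)
(2) series reduction of [F1/(1+F1*F2)], F3, F4, giving (12 - 12*s)/(6*s^5 + s^4 + 12*s^3 + 22*s^2 + 14*s + 9)
(3) apply the feedback formula to ([F1/(1+F1*F2)]*F3*F4), F5, giving (12 - 12*s)/(6*s^5 + s^4 + 12*s^3 + 70*s^2 - 22*s - 3)
Step 3 gives the fully reduced T(s), with no common factor left to cancel. The denominator's leading coefficient is 6, so divide each of its coefficients by 6 to get the monic form.

Hence the answer: s^5 + s^4/6 + 2*s^3 + 35*s^2/3 - 11*s/3 - 1/2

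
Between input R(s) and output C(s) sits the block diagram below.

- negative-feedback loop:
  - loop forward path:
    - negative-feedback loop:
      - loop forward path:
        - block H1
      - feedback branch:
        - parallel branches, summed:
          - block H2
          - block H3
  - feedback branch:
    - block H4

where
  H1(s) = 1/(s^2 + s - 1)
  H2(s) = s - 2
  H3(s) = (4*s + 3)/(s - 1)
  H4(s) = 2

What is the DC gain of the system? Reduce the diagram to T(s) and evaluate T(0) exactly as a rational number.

First reduce the diagram to T(s).

[1] combine H2, H3 in parallel; result (s^2 + s + 5)/(s - 1)
[2] apply the feedback formula to H1, (H2+H3); result (s - 1)/(s^3 + s^2 - s + 6)
[3] apply the feedback formula to [H1/(1+H1*(H2+H3))], H4; result (s - 1)/(s^3 + s^2 + s + 4)
The step-3 result is T(s). Setting s = 0: T(0) = -1/4.

Answer: -1/4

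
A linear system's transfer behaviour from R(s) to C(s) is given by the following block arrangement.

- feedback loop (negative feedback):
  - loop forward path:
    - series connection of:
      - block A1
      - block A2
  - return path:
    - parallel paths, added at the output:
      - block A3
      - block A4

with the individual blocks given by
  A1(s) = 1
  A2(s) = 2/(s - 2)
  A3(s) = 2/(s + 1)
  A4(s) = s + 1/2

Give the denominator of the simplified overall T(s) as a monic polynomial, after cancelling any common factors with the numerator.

The answer is s^2 + 2*s/3 + 1.

Reasoning:
[1] combine A1, A2 in series -> 2/(s - 2)
[2] sum the parallel branches A3, A4 -> (2*s^2 + 3*s + 5)/(2*s + 2)
[3] reduce the feedback loop with forward (A1*A2) and return (A3+A4) -> (2*s + 2)/(3*s^2 + 2*s + 3)
That last expression is T(s), already simplified. Scaling its denominator by 1/3 (the reciprocal of the leading coefficient) yields the monic denominator.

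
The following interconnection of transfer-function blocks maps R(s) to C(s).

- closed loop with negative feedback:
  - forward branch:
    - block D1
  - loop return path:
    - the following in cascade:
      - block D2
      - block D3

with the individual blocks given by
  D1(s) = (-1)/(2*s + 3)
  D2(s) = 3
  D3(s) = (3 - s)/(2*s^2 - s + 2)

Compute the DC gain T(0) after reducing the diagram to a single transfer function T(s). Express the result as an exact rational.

(1) combine D2, D3 in series: (9 - 3*s)/(2*s^2 - s + 2)
(2) collapse the loop (D1 forward, (D2*D3) return): (-2*s^2 + s - 2)/(4*s^3 + 4*s^2 + 4*s - 3)
That last expression is T(s); at s = 0 only the constant terms survive, so T(0) = -2/(-3) = 2/3.

Therefore the answer is 2/3.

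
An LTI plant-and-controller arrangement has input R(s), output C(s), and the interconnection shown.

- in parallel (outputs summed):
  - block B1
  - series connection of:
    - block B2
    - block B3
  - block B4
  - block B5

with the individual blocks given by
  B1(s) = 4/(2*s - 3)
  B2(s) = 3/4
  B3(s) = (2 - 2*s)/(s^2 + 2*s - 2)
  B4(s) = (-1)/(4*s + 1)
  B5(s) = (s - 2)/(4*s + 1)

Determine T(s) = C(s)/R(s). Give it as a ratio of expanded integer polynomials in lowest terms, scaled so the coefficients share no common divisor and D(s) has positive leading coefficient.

Step 1 - reduce the series chain B2, B3; result (3 - 3*s)/(2*s^2 + 4*s - 4)
Step 2 - sum the parallel branches B1, (B2*B3), B4, B5: this yields T(s), and no further normalization is needed

Final answer: (4*s^4 - 2*s^3 + 100*s^2 + 3*s - 61)/(16*s^4 + 12*s^3 - 78*s^2 + 28*s + 12)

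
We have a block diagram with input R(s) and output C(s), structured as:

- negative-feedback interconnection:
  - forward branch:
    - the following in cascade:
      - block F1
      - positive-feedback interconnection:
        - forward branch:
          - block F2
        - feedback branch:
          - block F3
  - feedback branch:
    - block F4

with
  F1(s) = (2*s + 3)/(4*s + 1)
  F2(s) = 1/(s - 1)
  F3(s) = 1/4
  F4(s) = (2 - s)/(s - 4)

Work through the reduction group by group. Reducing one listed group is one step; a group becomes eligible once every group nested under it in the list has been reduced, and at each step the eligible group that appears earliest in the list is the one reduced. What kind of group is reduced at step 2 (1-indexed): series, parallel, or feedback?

(1) close the feedback loop around F2, F3
(2) cascade F1, [F2/(1-F2*F3)]
(3) apply the feedback formula to (F1*[F2/(1-F2*F3)]), F4
At step 2 the group reduced is series.

Therefore the answer is series.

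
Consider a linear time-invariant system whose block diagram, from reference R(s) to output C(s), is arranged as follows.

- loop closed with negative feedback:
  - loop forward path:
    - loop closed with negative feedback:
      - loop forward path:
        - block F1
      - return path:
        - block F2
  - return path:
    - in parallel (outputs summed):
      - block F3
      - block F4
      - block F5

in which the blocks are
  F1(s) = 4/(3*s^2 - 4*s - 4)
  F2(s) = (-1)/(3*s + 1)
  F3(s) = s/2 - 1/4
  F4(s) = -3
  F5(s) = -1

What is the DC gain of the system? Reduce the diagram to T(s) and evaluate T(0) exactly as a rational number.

Step 1 - collapse the loop (F1 forward, F2 return); result (12*s + 4)/(9*s^3 - 9*s^2 - 16*s - 8)
Step 2 - reduce the parallel group F3, F4, F5; result s/2 - 17/4
Step 3 - close the feedback loop around [F1/(1+F1*F2)], (F3+F4+F5); result (12*s + 4)/(9*s^3 - 3*s^2 - 65*s - 25)
The step-3 result is T(s). Setting s = 0: T(0) = 4/(-25) = -4/25.

Hence the answer: -4/25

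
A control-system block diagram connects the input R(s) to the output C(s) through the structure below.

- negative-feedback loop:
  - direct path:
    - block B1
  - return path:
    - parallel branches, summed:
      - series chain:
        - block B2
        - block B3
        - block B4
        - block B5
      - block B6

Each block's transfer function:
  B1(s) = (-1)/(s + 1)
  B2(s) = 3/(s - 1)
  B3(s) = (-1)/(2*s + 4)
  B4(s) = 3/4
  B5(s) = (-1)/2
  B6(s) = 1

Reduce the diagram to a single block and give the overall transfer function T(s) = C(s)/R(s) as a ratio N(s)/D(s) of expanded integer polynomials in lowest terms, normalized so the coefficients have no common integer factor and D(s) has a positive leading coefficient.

Answer: (-16*s^2 - 16*s + 32)/(16*s^3 + 16*s^2 - 32*s - 9)

Working:
Step 1 - combine B2, B3, B4, B5 in series: 9/(16*s^2 + 16*s - 32)
Step 2 - parallel reduction of (B2*B3*B4*B5), B6: (16*s^2 + 16*s - 23)/(16*s^2 + 16*s - 32)
Step 3 - feedback reduction of B1, ((B2*B3*B4*B5)+B6): this yields T(s), and no further normalization is needed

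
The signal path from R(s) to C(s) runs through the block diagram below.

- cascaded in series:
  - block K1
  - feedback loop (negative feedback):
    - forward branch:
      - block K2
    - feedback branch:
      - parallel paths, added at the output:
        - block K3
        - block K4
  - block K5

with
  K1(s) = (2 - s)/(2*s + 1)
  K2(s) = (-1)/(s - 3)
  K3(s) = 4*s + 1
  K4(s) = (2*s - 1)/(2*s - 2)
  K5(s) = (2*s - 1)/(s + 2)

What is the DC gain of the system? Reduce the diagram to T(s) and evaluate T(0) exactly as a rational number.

Step 1 - combine K3, K4 in parallel -> (8*s^2 - 4*s - 3)/(2*s - 2)
Step 2 - collapse the loop (K2 forward, (K3+K4) return) -> (2*s - 2)/(6*s^2 + 4*s - 9)
Step 3 - multiply K1, [K2/(1+K2*(K3+K4))], K5 (series) -> (-4*s^3 + 14*s^2 - 14*s + 4)/(12*s^4 + 38*s^3 + 14*s^2 - 37*s - 18)
Evaluating the step-3 result (the overall T(s)) at s = 0 gives T(0) = 4/(-18) = -2/9.

Hence the answer: -2/9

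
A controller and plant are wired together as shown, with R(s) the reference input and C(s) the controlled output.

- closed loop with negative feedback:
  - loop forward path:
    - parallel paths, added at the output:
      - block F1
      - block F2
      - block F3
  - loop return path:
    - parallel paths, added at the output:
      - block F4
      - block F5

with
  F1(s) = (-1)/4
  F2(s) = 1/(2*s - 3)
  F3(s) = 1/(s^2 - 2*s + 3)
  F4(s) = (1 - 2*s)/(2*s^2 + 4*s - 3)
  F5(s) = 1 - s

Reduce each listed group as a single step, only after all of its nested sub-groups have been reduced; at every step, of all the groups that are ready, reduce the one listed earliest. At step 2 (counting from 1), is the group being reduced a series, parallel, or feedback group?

[1] reduce the parallel group F1, F2, F3
[2] parallel reduction of F4, F5
[3] apply the feedback formula to (F1+F2+F3), (F4+F5)
At step 2 the group reduced is parallel.

Final answer: parallel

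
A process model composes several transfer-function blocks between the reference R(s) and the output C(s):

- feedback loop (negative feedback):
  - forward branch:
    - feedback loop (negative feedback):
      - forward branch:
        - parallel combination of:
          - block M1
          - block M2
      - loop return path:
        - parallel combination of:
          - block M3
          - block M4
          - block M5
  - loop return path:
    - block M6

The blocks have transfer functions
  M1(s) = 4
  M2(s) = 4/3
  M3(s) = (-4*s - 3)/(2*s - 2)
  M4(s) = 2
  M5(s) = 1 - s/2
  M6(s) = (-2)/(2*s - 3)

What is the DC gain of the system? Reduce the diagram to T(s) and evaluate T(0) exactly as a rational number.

(1) add M1, M2 (parallel) -> 16/3
(2) sum the parallel branches M3, M4, M5 -> (-s^2 + 3*s - 9)/(2*s - 2)
(3) close the feedback loop around (M1+M2), (M3+M4+M5) -> (16 - 16*s)/(8*s^2 - 27*s + 75)
(4) apply the feedback formula to [(M1+M2)/(1+(M1+M2)*(M3+M4+M5))], M6 -> (-32*s^2 + 80*s - 48)/(16*s^3 - 78*s^2 + 263*s - 257)
The step-4 result is T(s). Setting s = 0: T(0) = -48/(-257) = 48/257.

Hence the answer: 48/257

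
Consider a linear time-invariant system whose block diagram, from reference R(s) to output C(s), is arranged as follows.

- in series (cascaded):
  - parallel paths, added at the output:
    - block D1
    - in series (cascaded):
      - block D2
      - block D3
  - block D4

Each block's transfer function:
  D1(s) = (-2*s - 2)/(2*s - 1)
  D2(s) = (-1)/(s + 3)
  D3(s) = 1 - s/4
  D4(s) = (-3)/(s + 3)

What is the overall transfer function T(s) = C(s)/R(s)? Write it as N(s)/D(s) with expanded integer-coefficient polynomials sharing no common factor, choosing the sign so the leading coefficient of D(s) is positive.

Reducing step by step:

Step 1 - cascade D2, D3: (s - 4)/(4*s + 12)
Step 2 - reduce the parallel group D1, (D2*D3): (-6*s^2 - 41*s - 20)/(8*s^2 + 20*s - 12)
Step 3 - reduce the series chain (D1+(D2*D3)), D4; the result is T(s) itself (integer coefficients, no common factor, positive leading denominator coefficient)

Answer: (18*s^2 + 123*s + 60)/(8*s^3 + 44*s^2 + 48*s - 36)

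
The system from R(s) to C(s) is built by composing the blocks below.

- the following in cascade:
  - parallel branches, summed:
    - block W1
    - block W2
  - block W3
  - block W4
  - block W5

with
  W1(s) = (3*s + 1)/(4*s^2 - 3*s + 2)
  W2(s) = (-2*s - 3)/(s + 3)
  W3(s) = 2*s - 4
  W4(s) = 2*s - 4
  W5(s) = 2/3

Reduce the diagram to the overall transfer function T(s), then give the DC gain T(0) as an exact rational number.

Reducing step by step:

Step 1: reduce the parallel group W1, W2 -> (-8*s^3 - 3*s^2 + 15*s - 3)/(4*s^3 + 9*s^2 - 7*s + 6)
Step 2: series reduction of (W1+W2), W3, W4, W5 -> (-64*s^5 + 232*s^4 - 40*s^3 - 600*s^2 + 576*s - 96)/(12*s^3 + 27*s^2 - 21*s + 18)
Evaluating the step-2 result (the overall T(s)) at s = 0 gives T(0) = -96/18 = -16/3.

Answer: -16/3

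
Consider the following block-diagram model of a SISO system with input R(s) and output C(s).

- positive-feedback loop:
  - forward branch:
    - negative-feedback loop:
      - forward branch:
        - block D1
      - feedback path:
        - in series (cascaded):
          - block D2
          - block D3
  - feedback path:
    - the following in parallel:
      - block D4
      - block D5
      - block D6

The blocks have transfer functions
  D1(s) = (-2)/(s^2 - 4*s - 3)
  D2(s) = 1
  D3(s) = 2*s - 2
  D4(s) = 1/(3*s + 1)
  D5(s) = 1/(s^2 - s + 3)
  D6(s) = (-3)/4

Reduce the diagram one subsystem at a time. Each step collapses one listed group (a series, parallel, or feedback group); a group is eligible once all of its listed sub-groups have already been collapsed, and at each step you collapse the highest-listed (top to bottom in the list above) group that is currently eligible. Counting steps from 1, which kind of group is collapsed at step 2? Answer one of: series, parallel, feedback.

Answer: feedback

Working:
(1) series reduction of D2, D3
(2) close the feedback loop around D1, (D2*D3)
(3) add D4, D5, D6 (parallel)
(4) apply the feedback formula to [D1/(1+D1*(D2*D3))], (D4+D5+D6)
Step 2 collapses a feedback group.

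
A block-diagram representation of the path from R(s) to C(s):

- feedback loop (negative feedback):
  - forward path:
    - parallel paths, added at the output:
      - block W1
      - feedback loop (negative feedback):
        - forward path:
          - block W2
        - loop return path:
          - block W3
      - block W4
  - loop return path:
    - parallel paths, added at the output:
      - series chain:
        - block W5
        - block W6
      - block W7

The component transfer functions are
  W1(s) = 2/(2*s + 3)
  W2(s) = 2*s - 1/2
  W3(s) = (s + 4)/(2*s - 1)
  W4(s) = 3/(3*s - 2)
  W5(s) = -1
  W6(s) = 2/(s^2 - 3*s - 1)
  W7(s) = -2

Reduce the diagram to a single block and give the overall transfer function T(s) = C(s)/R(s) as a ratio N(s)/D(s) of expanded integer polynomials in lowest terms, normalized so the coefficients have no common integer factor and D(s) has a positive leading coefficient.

1. feedback reduction of W2, W3, giving (8*s^2 - 6*s + 1)/(4*s^2 + 19*s - 6)
2. reduce the parallel group W1, [W2/(1+W2*W3)], W4, giving (48*s^4 + 52*s^3 + 176*s^2 + 64*s - 36)/(24*s^4 + 134*s^3 + 35*s^2 - 144*s + 36)
3. cascade W5, W6, giving (-2)/(s^2 - 3*s - 1)
4. add (W5*W6), W7 (parallel), giving (-2*s^2 + 6*s)/(s^2 - 3*s - 1)
5. apply the feedback formula to (W1+[W2/(1+W2*W3)]+W4), ((W5*W6)+W7): this yields T(s), and no further normalization is needed

Therefore the answer is (-48*s^6 + 92*s^5 + 28*s^4 + 516*s^3 + 404*s^2 - 44*s - 36)/(72*s^6 - 246*s^5 + 431*s^4 - 545*s^3 - 889*s^2 + 180*s + 36).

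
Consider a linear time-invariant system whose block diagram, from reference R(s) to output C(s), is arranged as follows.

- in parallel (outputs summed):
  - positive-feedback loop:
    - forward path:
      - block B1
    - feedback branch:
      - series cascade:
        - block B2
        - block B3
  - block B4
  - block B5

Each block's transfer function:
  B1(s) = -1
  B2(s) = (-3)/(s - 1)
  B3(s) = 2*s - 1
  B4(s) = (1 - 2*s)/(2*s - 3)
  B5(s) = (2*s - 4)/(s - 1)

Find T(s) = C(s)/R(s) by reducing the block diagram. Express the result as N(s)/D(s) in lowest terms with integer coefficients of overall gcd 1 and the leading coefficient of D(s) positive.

(1) series reduction of B2, B3; result (3 - 6*s)/(s - 1)
(2) apply the feedback formula to B1, (B2*B3); result (s - 1)/(5*s - 2)
(3) combine [B1/(1-B1*(B2*B3))], B4, B5 in parallel; the result is T(s) itself (integer coefficients, no common factor, positive leading denominator coefficient)

Hence the answer: (12*s^3 - 66*s^2 + 85*s - 25)/(10*s^3 - 29*s^2 + 25*s - 6)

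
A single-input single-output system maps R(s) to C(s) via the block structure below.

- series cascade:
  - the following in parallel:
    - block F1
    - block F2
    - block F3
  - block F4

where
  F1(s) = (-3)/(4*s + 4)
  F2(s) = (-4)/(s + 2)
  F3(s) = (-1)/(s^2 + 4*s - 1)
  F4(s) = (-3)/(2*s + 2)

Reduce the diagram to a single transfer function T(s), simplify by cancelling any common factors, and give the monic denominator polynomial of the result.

First reduce the diagram to T(s).

(1) parallel reduction of F1, F2, F3: (-19*s^3 - 102*s^2 - 81*s + 14)/(4*s^4 + 28*s^3 + 52*s^2 + 20*s - 8)
(2) multiply (F1+F2+F3), F4 (series): (57*s^3 + 306*s^2 + 243*s - 42)/(8*s^5 + 64*s^4 + 160*s^3 + 144*s^2 + 24*s - 16)
That last expression is T(s), already simplified. Scaling its denominator by 1/8 (the reciprocal of the leading coefficient) yields the monic denominator.

Answer: s^5 + 8*s^4 + 20*s^3 + 18*s^2 + 3*s - 2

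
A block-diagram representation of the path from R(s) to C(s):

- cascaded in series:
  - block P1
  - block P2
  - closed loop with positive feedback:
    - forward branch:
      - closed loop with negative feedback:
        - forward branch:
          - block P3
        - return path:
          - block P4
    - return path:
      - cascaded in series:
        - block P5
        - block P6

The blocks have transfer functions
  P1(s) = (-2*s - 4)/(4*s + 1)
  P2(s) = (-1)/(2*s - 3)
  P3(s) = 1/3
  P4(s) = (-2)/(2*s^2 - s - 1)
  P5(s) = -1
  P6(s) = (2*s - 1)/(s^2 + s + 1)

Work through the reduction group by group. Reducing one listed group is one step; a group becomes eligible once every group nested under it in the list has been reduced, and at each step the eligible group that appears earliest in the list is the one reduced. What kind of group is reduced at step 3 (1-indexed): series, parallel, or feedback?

Step 1 - close the feedback loop around P3, P4
Step 2 - reduce the series chain P5, P6
Step 3 - collapse the loop ([P3/(1+P3*P4)] forward, (P5*P6) return)
Step 4 - multiply P1, P2, [[P3/(1+P3*P4)]/(1-[P3/(1+P3*P4)]*(P5*P6))] (series)
Step 3 collapses a feedback group.

Final answer: feedback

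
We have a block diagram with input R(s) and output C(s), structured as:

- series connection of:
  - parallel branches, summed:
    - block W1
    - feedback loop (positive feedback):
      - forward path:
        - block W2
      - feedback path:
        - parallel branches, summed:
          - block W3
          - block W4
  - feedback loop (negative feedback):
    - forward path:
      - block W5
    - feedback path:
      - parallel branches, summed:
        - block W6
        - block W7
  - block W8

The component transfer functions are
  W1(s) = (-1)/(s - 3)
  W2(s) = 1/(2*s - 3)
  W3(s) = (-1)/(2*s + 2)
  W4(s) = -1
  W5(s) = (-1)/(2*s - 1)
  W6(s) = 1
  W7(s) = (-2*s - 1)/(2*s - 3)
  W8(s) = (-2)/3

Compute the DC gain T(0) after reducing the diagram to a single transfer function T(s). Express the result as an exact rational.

[1] reduce the parallel group W3, W4: (-2*s - 3)/(2*s + 2)
[2] feedback reduction of W2, (W3+W4): (2*s + 2)/(4*s^2 - 3)
[3] parallel reduction of W1, [W2/(1-W2*(W3+W4))]: (-2*s^2 - 4*s - 3)/(4*s^3 - 12*s^2 - 3*s + 9)
[4] sum the parallel branches W6, W7: (-4)/(2*s - 3)
[5] close the feedback loop around W5, (W6+W7): (3 - 2*s)/(4*s^2 - 8*s + 7)
[6] cascade (W1+[W2/(1-W2*(W3+W4))]), [W5/(1+W5*(W6+W7))], W8: (-8*s^3 - 4*s^2 + 12*s + 18)/(48*s^5 - 240*s^4 + 336*s^3 - 72*s^2 - 279*s + 189)
DC gain: substitute s = 0 into T(s) from step 6: T(0) = 18/189 = 2/21.

Therefore the answer is 2/21.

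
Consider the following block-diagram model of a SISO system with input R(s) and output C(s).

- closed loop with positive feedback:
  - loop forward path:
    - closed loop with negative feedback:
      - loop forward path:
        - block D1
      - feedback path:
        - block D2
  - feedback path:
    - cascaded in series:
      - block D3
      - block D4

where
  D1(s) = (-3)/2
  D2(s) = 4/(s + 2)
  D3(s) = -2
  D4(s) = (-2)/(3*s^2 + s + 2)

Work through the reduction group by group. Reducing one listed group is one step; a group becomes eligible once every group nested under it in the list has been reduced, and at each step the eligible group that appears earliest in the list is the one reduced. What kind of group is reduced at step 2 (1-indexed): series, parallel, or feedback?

Step 1 - apply the feedback formula to D1, D2
Step 2 - series reduction of D3, D4
Step 3 - apply the feedback formula to [D1/(1+D1*D2)], (D3*D4)
The group at step 2 is a series group.

Answer: series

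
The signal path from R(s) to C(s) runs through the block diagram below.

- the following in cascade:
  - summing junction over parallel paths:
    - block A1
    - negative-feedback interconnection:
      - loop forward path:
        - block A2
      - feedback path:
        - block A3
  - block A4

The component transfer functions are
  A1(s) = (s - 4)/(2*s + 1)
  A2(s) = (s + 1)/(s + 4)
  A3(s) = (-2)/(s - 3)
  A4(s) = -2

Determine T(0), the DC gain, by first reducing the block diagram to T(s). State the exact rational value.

[1] close the feedback loop around A2, A3, giving (s^2 - 2*s - 3)/(s^2 - s - 14)
[2] sum the parallel branches A1, [A2/(1+A2*A3)], giving (3*s^3 - 8*s^2 - 18*s + 53)/(2*s^3 - s^2 - 29*s - 14)
[3] combine (A1+[A2/(1+A2*A3)]), A4 in series, giving (-6*s^3 + 16*s^2 + 36*s - 106)/(2*s^3 - s^2 - 29*s - 14)
Evaluating the step-3 result (the overall T(s)) at s = 0 gives T(0) = -106/(-14) = 53/7.

Final answer: 53/7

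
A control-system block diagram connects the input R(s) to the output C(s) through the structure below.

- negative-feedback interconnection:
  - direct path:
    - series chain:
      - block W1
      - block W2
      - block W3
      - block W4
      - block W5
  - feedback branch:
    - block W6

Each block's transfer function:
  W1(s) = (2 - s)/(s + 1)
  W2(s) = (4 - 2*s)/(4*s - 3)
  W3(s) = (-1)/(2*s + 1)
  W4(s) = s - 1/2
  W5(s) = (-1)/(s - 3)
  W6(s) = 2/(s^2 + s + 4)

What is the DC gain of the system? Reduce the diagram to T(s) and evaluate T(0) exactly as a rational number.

The answer is -4/7.

Reasoning:
1. series reduction of W1, W2, W3, W4, W5 = (2*s^3 - 9*s^2 + 12*s - 4)/(8*s^4 - 18*s^3 - 23*s^2 + 12*s + 9)
2. apply the feedback formula to (W1*W2*W3*W4*W5), W6 = (2*s^5 - 7*s^4 + 11*s^3 - 28*s^2 + 44*s - 16)/(8*s^6 - 10*s^5 - 9*s^4 - 79*s^3 - 89*s^2 + 81*s + 28)
Evaluating the step-2 result (the overall T(s)) at s = 0 gives T(0) = -16/28 = -4/7.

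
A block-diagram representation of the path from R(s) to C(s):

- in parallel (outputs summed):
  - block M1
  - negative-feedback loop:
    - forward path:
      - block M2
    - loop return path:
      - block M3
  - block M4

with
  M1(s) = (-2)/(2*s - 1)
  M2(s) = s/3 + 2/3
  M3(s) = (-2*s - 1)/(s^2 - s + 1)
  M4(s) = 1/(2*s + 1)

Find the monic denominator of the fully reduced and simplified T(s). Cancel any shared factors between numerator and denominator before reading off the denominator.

The answer is s^4 - 8*s^3 + 3*s^2/4 + 2*s - 1/4.

Reasoning:
Step 1: feedback reduction of M2, M3: (s^3 + s^2 - s + 2)/(s^2 - 8*s + 1)
Step 2: parallel reduction of M1, [M2/(1+M2*M3)], M4: (4*s^5 + 4*s^4 - 7*s^3 + 20*s^2 + 23*s - 5)/(4*s^4 - 32*s^3 + 3*s^2 + 8*s - 1)
No further cancellation is possible in the step-2 result, so that is T(s). Its denominator becomes monic after dividing by the leading coefficient 4.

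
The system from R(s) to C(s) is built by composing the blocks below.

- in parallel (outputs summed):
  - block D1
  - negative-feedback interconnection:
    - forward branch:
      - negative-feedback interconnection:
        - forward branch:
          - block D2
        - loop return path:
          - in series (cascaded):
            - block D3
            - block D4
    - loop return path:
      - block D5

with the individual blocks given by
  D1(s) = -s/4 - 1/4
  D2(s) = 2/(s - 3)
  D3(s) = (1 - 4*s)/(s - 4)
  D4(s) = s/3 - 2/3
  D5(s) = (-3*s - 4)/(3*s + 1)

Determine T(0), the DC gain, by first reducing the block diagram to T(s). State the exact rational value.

(1) combine D3, D4 in series gives (-4*s^2 + 9*s - 2)/(3*s - 12)
(2) reduce the feedback loop with forward D2 and return (D3*D4) gives (24 - 6*s)/(5*s^2 + 3*s - 32)
(3) collapse the loop ([D2/(1+D2*(D3*D4))] forward, D5 return) gives (-18*s^2 + 66*s + 24)/(15*s^3 + 32*s^2 - 141*s - 128)
(4) add D1, [[D2/(1+D2*(D3*D4))]/(1+[D2/(1+D2*(D3*D4))]*D5)] (parallel) gives (-15*s^4 - 47*s^3 + 37*s^2 + 533*s + 224)/(60*s^3 + 128*s^2 - 564*s - 512)
Step 4 gives the overall T(s). Then T(0) = 224/(-512) = -7/16.

Final answer: -7/16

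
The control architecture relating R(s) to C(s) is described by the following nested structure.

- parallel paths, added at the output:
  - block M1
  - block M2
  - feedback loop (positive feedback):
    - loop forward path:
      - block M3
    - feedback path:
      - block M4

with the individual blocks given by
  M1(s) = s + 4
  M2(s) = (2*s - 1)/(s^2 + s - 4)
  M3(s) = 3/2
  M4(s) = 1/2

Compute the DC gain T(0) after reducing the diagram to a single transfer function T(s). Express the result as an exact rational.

The answer is 41/4.

Reasoning:
Step 1: collapse the loop (M3 forward, M4 return) -> 6
Step 2: add M1, M2, [M3/(1-M3*M4)] (parallel) -> (s^3 + 11*s^2 + 8*s - 41)/(s^2 + s - 4)
Step 2 gives the overall T(s). Then T(0) = -41/(-4) = 41/4.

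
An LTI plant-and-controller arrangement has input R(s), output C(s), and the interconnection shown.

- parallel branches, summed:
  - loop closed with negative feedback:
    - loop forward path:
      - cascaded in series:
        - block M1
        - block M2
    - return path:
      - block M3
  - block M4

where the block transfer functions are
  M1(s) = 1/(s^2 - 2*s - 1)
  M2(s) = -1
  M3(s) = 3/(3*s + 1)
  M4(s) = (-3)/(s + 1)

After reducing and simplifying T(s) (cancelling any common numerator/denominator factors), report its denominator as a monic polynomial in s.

Step 1. multiply M1, M2 (series); result (-1)/(s^2 - 2*s - 1)
Step 2. apply the feedback formula to (M1*M2), M3; result (-3*s - 1)/(3*s^3 - 5*s^2 - 5*s - 4)
Step 3. sum the parallel branches [(M1*M2)/(1+(M1*M2)*M3)], M4; result (-9*s^3 + 12*s^2 + 11*s + 11)/(3*s^4 - 2*s^3 - 10*s^2 - 9*s - 4)
Step 3 gives the fully reduced T(s), with no common factor left to cancel. The denominator's leading coefficient is 3, so divide each of its coefficients by 3 to get the monic form.

Final answer: s^4 - 2*s^3/3 - 10*s^2/3 - 3*s - 4/3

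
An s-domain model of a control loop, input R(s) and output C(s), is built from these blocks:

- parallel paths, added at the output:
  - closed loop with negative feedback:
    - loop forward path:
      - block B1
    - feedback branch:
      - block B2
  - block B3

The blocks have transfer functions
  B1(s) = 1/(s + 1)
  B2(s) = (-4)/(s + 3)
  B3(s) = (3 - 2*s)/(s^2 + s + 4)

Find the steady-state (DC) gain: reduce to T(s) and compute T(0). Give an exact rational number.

Step 1: collapse the loop (B1 forward, B2 return) = (s + 3)/(s^2 + 4*s - 1)
Step 2: add [B1/(1+B1*B2)], B3 (parallel) = (-s^3 - s^2 + 21*s + 9)/(s^4 + 5*s^3 + 7*s^2 + 15*s - 4)
Evaluating the step-2 result (the overall T(s)) at s = 0 gives T(0) = 9/(-4) = -9/4.

Hence the answer: -9/4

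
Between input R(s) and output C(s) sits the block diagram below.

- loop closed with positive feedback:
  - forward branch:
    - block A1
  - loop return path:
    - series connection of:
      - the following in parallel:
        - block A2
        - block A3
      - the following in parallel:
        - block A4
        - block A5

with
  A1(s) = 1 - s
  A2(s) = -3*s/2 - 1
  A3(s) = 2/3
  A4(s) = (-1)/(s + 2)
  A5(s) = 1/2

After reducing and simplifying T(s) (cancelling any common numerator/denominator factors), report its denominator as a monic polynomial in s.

1. combine A2, A3 in parallel = -3*s/2 - 1/3
2. combine A4, A5 in parallel = s/(2*s + 4)
3. multiply (A2+A3), (A4+A5) (series) = (-9*s^2 - 2*s)/(12*s + 24)
4. apply the feedback formula to A1, ((A2+A3)*(A4+A5)) = (12*s^2 + 12*s - 24)/(9*s^3 - 7*s^2 - 14*s - 24)
T(s) is the step-4 result (common factors already cancelled). Leading coefficient of the denominator: 9. Divide through by 9 for the monic polynomial.

Hence the answer: s^3 - 7*s^2/9 - 14*s/9 - 8/3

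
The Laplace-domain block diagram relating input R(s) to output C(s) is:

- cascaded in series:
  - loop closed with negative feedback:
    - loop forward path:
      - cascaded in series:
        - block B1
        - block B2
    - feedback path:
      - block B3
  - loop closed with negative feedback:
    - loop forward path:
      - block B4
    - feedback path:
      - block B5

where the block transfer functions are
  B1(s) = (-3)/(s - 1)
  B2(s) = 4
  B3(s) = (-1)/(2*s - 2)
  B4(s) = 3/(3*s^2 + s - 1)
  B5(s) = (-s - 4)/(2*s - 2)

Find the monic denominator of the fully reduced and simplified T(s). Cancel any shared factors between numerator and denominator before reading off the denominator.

Answer: s^5 - 8*s^4/3 + 43*s^3/6 - 4*s^2 - 29*s/6 - 35/3

Working:
1. combine B1, B2 in series = (-12)/(s - 1)
2. apply the feedback formula to (B1*B2), B3 = (12 - 12*s)/(s^2 - 2*s + 7)
3. close the feedback loop around B4, B5 = (6*s - 6)/(6*s^3 - 4*s^2 - 7*s - 10)
4. combine [(B1*B2)/(1+(B1*B2)*B3)], [B4/(1+B4*B5)] in series = (-72*s^2 + 144*s - 72)/(6*s^5 - 16*s^4 + 43*s^3 - 24*s^2 - 29*s - 70)
The result of step 4 is T(s) in lowest terms. Its denominator has leading coefficient 6; dividing the denominator through by 6 makes it monic.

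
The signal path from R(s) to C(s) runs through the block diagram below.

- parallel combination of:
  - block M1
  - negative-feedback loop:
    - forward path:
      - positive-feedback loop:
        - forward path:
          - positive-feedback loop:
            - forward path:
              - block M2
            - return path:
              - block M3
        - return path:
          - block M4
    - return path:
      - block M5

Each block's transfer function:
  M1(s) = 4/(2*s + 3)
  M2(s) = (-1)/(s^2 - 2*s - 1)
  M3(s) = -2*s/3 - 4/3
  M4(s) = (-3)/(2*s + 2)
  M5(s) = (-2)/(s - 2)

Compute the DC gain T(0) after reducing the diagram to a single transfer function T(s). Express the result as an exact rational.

1. apply the feedback formula to M2, M3 = (-3)/(3*s^2 - 8*s - 7)
2. close the feedback loop around [M2/(1-M2*M3)], M4 = (-6*s - 6)/(6*s^3 - 10*s^2 - 30*s - 23)
3. collapse the loop ([[M2/(1-M2*M3)]/(1-[M2/(1-M2*M3)]*M4)] forward, M5 return) = (-6*s^2 + 6*s + 12)/(6*s^4 - 22*s^3 - 10*s^2 + 49*s + 58)
4. reduce the parallel group M1, [[[M2/(1-M2*M3)]/(1-[M2/(1-M2*M3)]*M4)]/(1+[[M2/(1-M2*M3)]/(1-[M2/(1-M2*M3)]*M4)]*M5)] = (24*s^4 - 100*s^3 - 46*s^2 + 238*s + 268)/(12*s^5 - 26*s^4 - 86*s^3 + 68*s^2 + 263*s + 174)
DC gain: substitute s = 0 into T(s) from step 4: T(0) = 268/174 = 134/87.

Therefore the answer is 134/87.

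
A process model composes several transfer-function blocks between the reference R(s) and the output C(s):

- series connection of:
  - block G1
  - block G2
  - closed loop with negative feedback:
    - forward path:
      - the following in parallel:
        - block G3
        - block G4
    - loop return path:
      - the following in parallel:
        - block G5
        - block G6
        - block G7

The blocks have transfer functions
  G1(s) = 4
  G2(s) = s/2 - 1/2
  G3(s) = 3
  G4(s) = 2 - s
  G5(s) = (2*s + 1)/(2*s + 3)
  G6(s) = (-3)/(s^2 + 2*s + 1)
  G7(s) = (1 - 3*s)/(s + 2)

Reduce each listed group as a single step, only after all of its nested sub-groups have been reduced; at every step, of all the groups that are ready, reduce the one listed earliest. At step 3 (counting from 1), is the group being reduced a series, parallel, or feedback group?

Step 1: sum the parallel branches G3, G4
Step 2: parallel reduction of G5, G6, G7
Step 3: reduce the feedback loop with forward (G3+G4) and return (G5+G6+G7)
Step 4: cascade G1, G2, [(G3+G4)/(1+(G3+G4)*(G5+G6+G7))]
So the answer for step 3 is feedback.

Final answer: feedback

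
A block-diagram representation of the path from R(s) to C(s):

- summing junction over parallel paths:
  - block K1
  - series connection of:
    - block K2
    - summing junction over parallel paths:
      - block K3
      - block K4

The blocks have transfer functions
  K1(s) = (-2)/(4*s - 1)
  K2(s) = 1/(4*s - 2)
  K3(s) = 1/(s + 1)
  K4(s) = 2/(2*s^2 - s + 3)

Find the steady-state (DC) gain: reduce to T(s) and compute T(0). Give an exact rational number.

First reduce the diagram to T(s).

Step 1 - parallel reduction of K3, K4 = (2*s^2 + s + 5)/(2*s^3 + s^2 + 2*s + 3)
Step 2 - multiply K2, (K3+K4) (series) = (2*s^2 + s + 5)/(8*s^4 + 6*s^2 + 8*s - 6)
Step 3 - parallel reduction of K1, (K2*(K3+K4)) = (-16*s^4 + 8*s^3 - 10*s^2 + 3*s + 7)/(32*s^5 - 8*s^4 + 24*s^3 + 26*s^2 - 32*s + 6)
That last expression is T(s); at s = 0 only the constant terms survive, so T(0) = 7/6.

Answer: 7/6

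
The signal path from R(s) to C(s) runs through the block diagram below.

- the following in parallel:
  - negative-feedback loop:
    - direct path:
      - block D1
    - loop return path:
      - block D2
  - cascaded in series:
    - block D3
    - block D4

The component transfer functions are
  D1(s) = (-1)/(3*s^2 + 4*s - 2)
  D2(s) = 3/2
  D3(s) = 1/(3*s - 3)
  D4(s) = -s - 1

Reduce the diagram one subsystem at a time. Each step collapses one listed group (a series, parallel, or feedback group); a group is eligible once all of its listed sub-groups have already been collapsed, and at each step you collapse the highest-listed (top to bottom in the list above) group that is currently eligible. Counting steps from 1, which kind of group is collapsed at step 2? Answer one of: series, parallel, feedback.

The answer is series.

Reasoning:
Step 1: feedback reduction of D1, D2
Step 2: reduce the series chain D3, D4
Step 3: add [D1/(1+D1*D2)], (D3*D4) (parallel)
At step 2 the group reduced is series.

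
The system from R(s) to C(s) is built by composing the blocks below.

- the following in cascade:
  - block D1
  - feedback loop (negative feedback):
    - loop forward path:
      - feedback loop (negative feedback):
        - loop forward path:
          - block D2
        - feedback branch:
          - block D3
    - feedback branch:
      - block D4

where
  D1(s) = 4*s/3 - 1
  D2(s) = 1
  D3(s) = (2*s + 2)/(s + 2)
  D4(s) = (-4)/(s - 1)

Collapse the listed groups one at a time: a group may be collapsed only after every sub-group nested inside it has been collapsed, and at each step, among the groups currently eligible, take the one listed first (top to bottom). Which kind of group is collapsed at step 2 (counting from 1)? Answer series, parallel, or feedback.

Step 1: apply the feedback formula to D2, D3
Step 2: collapse the loop ([D2/(1+D2*D3)] forward, D4 return)
Step 3: reduce the series chain D1, [[D2/(1+D2*D3)]/(1+[D2/(1+D2*D3)]*D4)]
So the answer for step 2 is feedback.

Therefore the answer is feedback.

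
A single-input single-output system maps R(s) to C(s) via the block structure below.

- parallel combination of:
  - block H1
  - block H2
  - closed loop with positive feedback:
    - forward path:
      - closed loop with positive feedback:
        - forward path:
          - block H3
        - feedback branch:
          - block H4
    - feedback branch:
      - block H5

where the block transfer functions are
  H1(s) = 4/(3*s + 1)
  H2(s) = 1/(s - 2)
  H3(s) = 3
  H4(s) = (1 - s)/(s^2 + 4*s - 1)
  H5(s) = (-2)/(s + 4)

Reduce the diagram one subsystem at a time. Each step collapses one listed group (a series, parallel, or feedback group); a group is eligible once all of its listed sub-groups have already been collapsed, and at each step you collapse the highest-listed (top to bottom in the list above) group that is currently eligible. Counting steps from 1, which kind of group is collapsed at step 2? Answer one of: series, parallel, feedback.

[1] reduce the feedback loop with forward H3 and return H4
[2] reduce the feedback loop with forward [H3/(1-H3*H4)] and return H5
[3] sum the parallel branches H1, H2, [[H3/(1-H3*H4)]/(1-[H3/(1-H3*H4)]*H5)]
The group at step 2 is a feedback group.

Hence the answer: feedback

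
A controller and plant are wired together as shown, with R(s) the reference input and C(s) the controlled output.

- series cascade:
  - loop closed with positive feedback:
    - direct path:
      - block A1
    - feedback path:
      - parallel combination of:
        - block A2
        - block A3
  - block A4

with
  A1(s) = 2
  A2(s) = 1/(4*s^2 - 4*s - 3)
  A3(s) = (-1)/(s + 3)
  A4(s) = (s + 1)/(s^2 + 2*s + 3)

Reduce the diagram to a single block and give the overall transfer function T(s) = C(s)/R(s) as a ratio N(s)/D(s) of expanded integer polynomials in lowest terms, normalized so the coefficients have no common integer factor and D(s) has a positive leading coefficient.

Answer: (8*s^4 + 24*s^3 - 14*s^2 - 48*s - 18)/(4*s^5 + 24*s^4 + 19*s^3 - 23*s^2 - 117*s - 63)

Working:
[1] combine A2, A3 in parallel = (-4*s^2 + 5*s + 6)/(4*s^3 + 8*s^2 - 15*s - 9)
[2] apply the feedback formula to A1, (A2+A3) = (8*s^3 + 16*s^2 - 30*s - 18)/(4*s^3 + 16*s^2 - 25*s - 21)
[3] combine [A1/(1-A1*(A2+A3))], A4 in series; the result is T(s) itself (integer coefficients, no common factor, positive leading denominator coefficient)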